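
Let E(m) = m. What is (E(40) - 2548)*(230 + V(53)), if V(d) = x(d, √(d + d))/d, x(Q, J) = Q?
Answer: -579348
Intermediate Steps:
V(d) = 1 (V(d) = d/d = 1)
(E(40) - 2548)*(230 + V(53)) = (40 - 2548)*(230 + 1) = -2508*231 = -579348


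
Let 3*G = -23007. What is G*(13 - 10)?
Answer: -23007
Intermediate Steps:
G = -7669 (G = (⅓)*(-23007) = -7669)
G*(13 - 10) = -7669*(13 - 10) = -7669*3 = -23007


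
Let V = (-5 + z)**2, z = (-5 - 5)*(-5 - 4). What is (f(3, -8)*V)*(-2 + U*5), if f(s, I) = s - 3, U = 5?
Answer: 0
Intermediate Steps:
z = 90 (z = -10*(-9) = 90)
f(s, I) = -3 + s
V = 7225 (V = (-5 + 90)**2 = 85**2 = 7225)
(f(3, -8)*V)*(-2 + U*5) = ((-3 + 3)*7225)*(-2 + 5*5) = (0*7225)*(-2 + 25) = 0*23 = 0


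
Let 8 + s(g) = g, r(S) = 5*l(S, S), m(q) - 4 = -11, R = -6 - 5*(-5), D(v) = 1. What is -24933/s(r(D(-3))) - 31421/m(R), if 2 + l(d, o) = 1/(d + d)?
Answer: 1323113/217 ≈ 6097.3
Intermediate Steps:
R = 19 (R = -6 + 25 = 19)
m(q) = -7 (m(q) = 4 - 11 = -7)
l(d, o) = -2 + 1/(2*d) (l(d, o) = -2 + 1/(d + d) = -2 + 1/(2*d))
r(S) = -10 + 5/(2*S) (r(S) = 5*(-2 + 1/(2*S)) = -10 + 5/(2*S))
s(g) = -8 + g
-24933/s(r(D(-3))) - 31421/m(R) = -24933/(-8 + (-10 + (5/2)/1)) - 31421/(-7) = -24933/(-8 + (-10 + (5/2)*1)) - 31421*(-⅐) = -24933/(-8 + (-10 + 5/2)) + 31421/7 = -24933/(-8 - 15/2) + 31421/7 = -24933/(-31/2) + 31421/7 = -24933*(-2/31) + 31421/7 = 49866/31 + 31421/7 = 1323113/217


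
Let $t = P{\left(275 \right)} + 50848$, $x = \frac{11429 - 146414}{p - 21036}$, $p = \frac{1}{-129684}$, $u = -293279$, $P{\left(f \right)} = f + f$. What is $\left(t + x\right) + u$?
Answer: $- \frac{131968350794577}{545606525} \approx -2.4187 \cdot 10^{5}$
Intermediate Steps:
$P{\left(f \right)} = 2 f$
$p = - \frac{1}{129684} \approx -7.711 \cdot 10^{-6}$
$x = \frac{3501078948}{545606525}$ ($x = \frac{11429 - 146414}{- \frac{1}{129684} - 21036} = - \frac{134985}{- \frac{2728032625}{129684}} = \left(-134985\right) \left(- \frac{129684}{2728032625}\right) = \frac{3501078948}{545606525} \approx 6.4169$)
$t = 51398$ ($t = 2 \cdot 275 + 50848 = 550 + 50848 = 51398$)
$\left(t + x\right) + u = \left(51398 + \frac{3501078948}{545606525}\right) - 293279 = \frac{28046585250898}{545606525} - 293279 = - \frac{131968350794577}{545606525}$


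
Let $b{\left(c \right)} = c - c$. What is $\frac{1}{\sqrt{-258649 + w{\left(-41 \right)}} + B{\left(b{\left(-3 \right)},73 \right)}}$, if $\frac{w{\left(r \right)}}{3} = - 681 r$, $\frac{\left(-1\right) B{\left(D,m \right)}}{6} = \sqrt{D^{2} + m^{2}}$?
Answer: $- \frac{219}{183365} - \frac{i \sqrt{174886}}{366730} \approx -0.0011943 - 0.0011403 i$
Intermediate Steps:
$b{\left(c \right)} = 0$
$B{\left(D,m \right)} = - 6 \sqrt{D^{2} + m^{2}}$
$w{\left(r \right)} = - 2043 r$ ($w{\left(r \right)} = 3 \left(- 681 r\right) = - 2043 r$)
$\frac{1}{\sqrt{-258649 + w{\left(-41 \right)}} + B{\left(b{\left(-3 \right)},73 \right)}} = \frac{1}{\sqrt{-258649 - -83763} - 6 \sqrt{0^{2} + 73^{2}}} = \frac{1}{\sqrt{-258649 + 83763} - 6 \sqrt{0 + 5329}} = \frac{1}{\sqrt{-174886} - 6 \sqrt{5329}} = \frac{1}{i \sqrt{174886} - 438} = \frac{1}{-438 + i \sqrt{174886}}$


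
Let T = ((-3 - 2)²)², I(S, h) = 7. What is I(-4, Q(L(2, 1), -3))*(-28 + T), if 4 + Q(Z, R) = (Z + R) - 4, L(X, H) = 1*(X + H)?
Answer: 4179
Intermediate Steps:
L(X, H) = H + X (L(X, H) = 1*(H + X) = H + X)
Q(Z, R) = -8 + R + Z (Q(Z, R) = -4 + ((Z + R) - 4) = -4 + ((R + Z) - 4) = -4 + (-4 + R + Z) = -8 + R + Z)
T = 625 (T = ((-5)²)² = 25² = 625)
I(-4, Q(L(2, 1), -3))*(-28 + T) = 7*(-28 + 625) = 7*597 = 4179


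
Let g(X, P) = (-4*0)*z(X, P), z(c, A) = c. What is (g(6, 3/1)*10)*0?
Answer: 0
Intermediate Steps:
g(X, P) = 0 (g(X, P) = (-4*0)*X = 0*X = 0)
(g(6, 3/1)*10)*0 = (0*10)*0 = 0*0 = 0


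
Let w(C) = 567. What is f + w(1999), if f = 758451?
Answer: 759018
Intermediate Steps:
f + w(1999) = 758451 + 567 = 759018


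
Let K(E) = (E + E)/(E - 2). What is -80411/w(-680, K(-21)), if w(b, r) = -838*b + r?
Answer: -1849453/13106362 ≈ -0.14111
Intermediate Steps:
K(E) = 2*E/(-2 + E) (K(E) = (2*E)/(-2 + E) = 2*E/(-2 + E))
w(b, r) = r - 838*b
-80411/w(-680, K(-21)) = -80411/(2*(-21)/(-2 - 21) - 838*(-680)) = -80411/(2*(-21)/(-23) + 569840) = -80411/(2*(-21)*(-1/23) + 569840) = -80411/(42/23 + 569840) = -80411/13106362/23 = -80411*23/13106362 = -1849453/13106362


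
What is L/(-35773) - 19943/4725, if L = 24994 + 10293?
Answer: -125736002/24146775 ≈ -5.2072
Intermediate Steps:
L = 35287
L/(-35773) - 19943/4725 = 35287/(-35773) - 19943/4725 = 35287*(-1/35773) - 19943*1/4725 = -35287/35773 - 2849/675 = -125736002/24146775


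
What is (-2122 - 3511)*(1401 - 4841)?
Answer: 19377520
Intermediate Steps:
(-2122 - 3511)*(1401 - 4841) = -5633*(-3440) = 19377520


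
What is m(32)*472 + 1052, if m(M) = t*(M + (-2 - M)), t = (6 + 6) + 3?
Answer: -13108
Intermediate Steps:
t = 15 (t = 12 + 3 = 15)
m(M) = -30 (m(M) = 15*(M + (-2 - M)) = 15*(-2) = -30)
m(32)*472 + 1052 = -30*472 + 1052 = -14160 + 1052 = -13108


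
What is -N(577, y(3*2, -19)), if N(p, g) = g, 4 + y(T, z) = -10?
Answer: 14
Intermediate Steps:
y(T, z) = -14 (y(T, z) = -4 - 10 = -14)
-N(577, y(3*2, -19)) = -1*(-14) = 14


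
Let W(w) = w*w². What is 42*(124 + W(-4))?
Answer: 2520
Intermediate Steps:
W(w) = w³
42*(124 + W(-4)) = 42*(124 + (-4)³) = 42*(124 - 64) = 42*60 = 2520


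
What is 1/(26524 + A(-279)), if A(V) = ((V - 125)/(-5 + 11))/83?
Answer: 249/6604274 ≈ 3.7703e-5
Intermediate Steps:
A(V) = -125/498 + V/498 (A(V) = ((-125 + V)/6)*(1/83) = ((-125 + V)*(1/6))*(1/83) = (-125/6 + V/6)*(1/83) = -125/498 + V/498)
1/(26524 + A(-279)) = 1/(26524 + (-125/498 + (1/498)*(-279))) = 1/(26524 + (-125/498 - 93/166)) = 1/(26524 - 202/249) = 1/(6604274/249) = 249/6604274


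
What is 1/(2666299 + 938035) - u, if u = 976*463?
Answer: -1628755282591/3604334 ≈ -4.5189e+5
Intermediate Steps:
u = 451888
1/(2666299 + 938035) - u = 1/(2666299 + 938035) - 1*451888 = 1/3604334 - 451888 = -1628755282591/3604334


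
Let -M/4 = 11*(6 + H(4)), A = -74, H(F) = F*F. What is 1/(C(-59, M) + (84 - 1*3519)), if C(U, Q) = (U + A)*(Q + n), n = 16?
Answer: 1/123181 ≈ 8.1181e-6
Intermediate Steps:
H(F) = F²
M = -968 (M = -44*(6 + 4²) = -44*(6 + 16) = -44*22 = -4*242 = -968)
C(U, Q) = (-74 + U)*(16 + Q) (C(U, Q) = (U - 74)*(Q + 16) = (-74 + U)*(16 + Q))
1/(C(-59, M) + (84 - 1*3519)) = 1/((-1184 - 74*(-968) + 16*(-59) - 968*(-59)) + (84 - 1*3519)) = 1/((-1184 + 71632 - 944 + 57112) + (84 - 3519)) = 1/(126616 - 3435) = 1/123181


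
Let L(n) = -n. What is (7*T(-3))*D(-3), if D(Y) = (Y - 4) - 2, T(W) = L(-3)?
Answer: -189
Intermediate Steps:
T(W) = 3 (T(W) = -1*(-3) = 3)
D(Y) = -6 + Y (D(Y) = (-4 + Y) - 2 = -6 + Y)
(7*T(-3))*D(-3) = (7*3)*(-6 - 3) = 21*(-9) = -189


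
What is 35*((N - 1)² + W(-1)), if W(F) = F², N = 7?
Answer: 1295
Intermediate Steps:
35*((N - 1)² + W(-1)) = 35*((7 - 1)² + (-1)²) = 35*(6² + 1) = 35*(36 + 1) = 35*37 = 1295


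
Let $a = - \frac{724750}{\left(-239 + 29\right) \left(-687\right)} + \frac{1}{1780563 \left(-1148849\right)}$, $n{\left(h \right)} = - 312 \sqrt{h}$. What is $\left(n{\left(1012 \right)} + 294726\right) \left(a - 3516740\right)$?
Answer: $- \frac{3398702484005613289436991968}{3279093629245161} + \frac{553523337717980218552064 \sqrt{253}}{252237971480397} \approx -1.0016 \cdot 10^{12}$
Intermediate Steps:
$a = - \frac{49418238881174084}{9837280887735483}$ ($a = - \frac{724750}{\left(-210\right) \left(-687\right)} + \frac{1}{1780563} \left(- \frac{1}{1148849}\right) = - \frac{724750}{144270} - \frac{1}{2045598021987} = \left(-724750\right) \frac{1}{144270} - \frac{1}{2045598021987} = - \frac{72475}{14427} - \frac{1}{2045598021987} = - \frac{49418238881174084}{9837280887735483} \approx -5.0236$)
$\left(n{\left(1012 \right)} + 294726\right) \left(a - 3516740\right) = \left(- 312 \sqrt{1012} + 294726\right) \left(- \frac{49418238881174084}{9837280887735483} - 3516740\right) = \left(- 312 \cdot 2 \sqrt{253} + 294726\right) \left(- \frac{34595208607373763659504}{9837280887735483}\right) = \left(- 624 \sqrt{253} + 294726\right) \left(- \frac{34595208607373763659504}{9837280887735483}\right) = \left(294726 - 624 \sqrt{253}\right) \left(- \frac{34595208607373763659504}{9837280887735483}\right) = - \frac{3398702484005613289436991968}{3279093629245161} + \frac{553523337717980218552064 \sqrt{253}}{252237971480397}$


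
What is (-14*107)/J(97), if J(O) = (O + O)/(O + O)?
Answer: -1498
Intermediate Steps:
J(O) = 1 (J(O) = (2*O)/((2*O)) = (2*O)*(1/(2*O)) = 1)
(-14*107)/J(97) = -14*107/1 = -1498*1 = -1498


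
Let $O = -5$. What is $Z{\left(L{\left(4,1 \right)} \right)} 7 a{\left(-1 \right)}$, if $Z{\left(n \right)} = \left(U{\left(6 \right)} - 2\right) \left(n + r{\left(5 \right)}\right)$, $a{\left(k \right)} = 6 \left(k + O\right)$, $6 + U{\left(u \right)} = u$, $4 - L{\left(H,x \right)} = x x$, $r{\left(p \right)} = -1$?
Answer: $1008$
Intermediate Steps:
$L{\left(H,x \right)} = 4 - x^{2}$ ($L{\left(H,x \right)} = 4 - x x = 4 - x^{2}$)
$U{\left(u \right)} = -6 + u$
$a{\left(k \right)} = -30 + 6 k$ ($a{\left(k \right)} = 6 \left(k - 5\right) = 6 \left(-5 + k\right) = -30 + 6 k$)
$Z{\left(n \right)} = 2 - 2 n$ ($Z{\left(n \right)} = \left(\left(-6 + 6\right) - 2\right) \left(n - 1\right) = \left(0 - 2\right) \left(-1 + n\right) = - 2 \left(-1 + n\right) = 2 - 2 n$)
$Z{\left(L{\left(4,1 \right)} \right)} 7 a{\left(-1 \right)} = \left(2 - 2 \left(4 - 1^{2}\right)\right) 7 \left(-30 + 6 \left(-1\right)\right) = \left(2 - 2 \left(4 - 1\right)\right) 7 \left(-30 - 6\right) = \left(2 - 2 \left(4 - 1\right)\right) 7 \left(-36\right) = \left(2 - 6\right) 7 \left(-36\right) = \left(-4\right) 7 \left(-36\right) = \left(-28\right) \left(-36\right) = 1008$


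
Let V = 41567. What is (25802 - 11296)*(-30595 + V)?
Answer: 159159832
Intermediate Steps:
(25802 - 11296)*(-30595 + V) = (25802 - 11296)*(-30595 + 41567) = 14506*10972 = 159159832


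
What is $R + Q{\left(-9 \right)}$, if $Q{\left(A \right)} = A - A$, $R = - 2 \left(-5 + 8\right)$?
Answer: $-6$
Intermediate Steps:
$R = -6$ ($R = \left(-2\right) 3 = -6$)
$Q{\left(A \right)} = 0$
$R + Q{\left(-9 \right)} = -6 + 0 = -6$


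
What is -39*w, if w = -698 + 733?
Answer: -1365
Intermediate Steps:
w = 35
-39*w = -39*35 = -1365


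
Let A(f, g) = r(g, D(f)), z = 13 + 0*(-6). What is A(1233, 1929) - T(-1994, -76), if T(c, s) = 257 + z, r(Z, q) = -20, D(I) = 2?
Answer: -290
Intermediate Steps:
z = 13 (z = 13 + 0 = 13)
T(c, s) = 270 (T(c, s) = 257 + 13 = 270)
A(f, g) = -20
A(1233, 1929) - T(-1994, -76) = -20 - 1*270 = -20 - 270 = -290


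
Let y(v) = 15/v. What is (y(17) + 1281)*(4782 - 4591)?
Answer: 4162272/17 ≈ 2.4484e+5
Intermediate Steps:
(y(17) + 1281)*(4782 - 4591) = (15/17 + 1281)*(4782 - 4591) = (15*(1/17) + 1281)*191 = (15/17 + 1281)*191 = (21792/17)*191 = 4162272/17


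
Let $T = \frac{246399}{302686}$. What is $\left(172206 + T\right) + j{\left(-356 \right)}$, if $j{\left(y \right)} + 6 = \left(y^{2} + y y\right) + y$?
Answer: $\frac{128737445175}{302686} \approx 4.2532 \cdot 10^{5}$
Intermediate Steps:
$j{\left(y \right)} = -6 + y + 2 y^{2}$ ($j{\left(y \right)} = -6 + \left(\left(y^{2} + y y\right) + y\right) = -6 + \left(\left(y^{2} + y^{2}\right) + y\right) = -6 + \left(2 y^{2} + y\right) = -6 + \left(y + 2 y^{2}\right) = -6 + y + 2 y^{2}$)
$T = \frac{246399}{302686}$ ($T = 246399 \cdot \frac{1}{302686} = \frac{246399}{302686} \approx 0.81404$)
$\left(172206 + T\right) + j{\left(-356 \right)} = \left(172206 + \frac{246399}{302686}\right) - \left(362 - 253472\right) = \frac{52124591715}{302686} - -253110 = \frac{52124591715}{302686} + 253110 = \frac{128737445175}{302686}$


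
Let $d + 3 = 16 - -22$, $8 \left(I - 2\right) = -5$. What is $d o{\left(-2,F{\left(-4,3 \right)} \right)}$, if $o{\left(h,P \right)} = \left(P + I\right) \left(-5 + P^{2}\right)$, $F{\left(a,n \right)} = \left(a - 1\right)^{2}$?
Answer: $\frac{1144675}{2} \approx 5.7234 \cdot 10^{5}$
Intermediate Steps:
$F{\left(a,n \right)} = \left(-1 + a\right)^{2}$
$I = \frac{11}{8}$ ($I = 2 + \frac{1}{8} \left(-5\right) = 2 - \frac{5}{8} = \frac{11}{8} \approx 1.375$)
$d = 35$ ($d = -3 + \left(16 - -22\right) = -3 + \left(16 + 22\right) = -3 + 38 = 35$)
$o{\left(h,P \right)} = \left(-5 + P^{2}\right) \left(\frac{11}{8} + P\right)$ ($o{\left(h,P \right)} = \left(P + \frac{11}{8}\right) \left(-5 + P^{2}\right) = \left(\frac{11}{8} + P\right) \left(-5 + P^{2}\right) = \left(-5 + P^{2}\right) \left(\frac{11}{8} + P\right)$)
$d o{\left(-2,F{\left(-4,3 \right)} \right)} = 35 \left(- \frac{55}{8} + \left(\left(-1 - 4\right)^{2}\right)^{3} - 5 \left(-1 - 4\right)^{2} + \frac{11 \left(\left(-1 - 4\right)^{2}\right)^{2}}{8}\right) = 35 \left(- \frac{55}{8} + \left(\left(-5\right)^{2}\right)^{3} - 5 \left(-5\right)^{2} + \frac{11 \left(\left(-5\right)^{2}\right)^{2}}{8}\right) = 35 \left(- \frac{55}{8} + 25^{3} - 125 + \frac{11 \cdot 25^{2}}{8}\right) = 35 \left(- \frac{55}{8} + 15625 - 125 + \frac{11}{8} \cdot 625\right) = 35 \left(- \frac{55}{8} + 15625 - 125 + \frac{6875}{8}\right) = 35 \cdot \frac{32705}{2} = \frac{1144675}{2}$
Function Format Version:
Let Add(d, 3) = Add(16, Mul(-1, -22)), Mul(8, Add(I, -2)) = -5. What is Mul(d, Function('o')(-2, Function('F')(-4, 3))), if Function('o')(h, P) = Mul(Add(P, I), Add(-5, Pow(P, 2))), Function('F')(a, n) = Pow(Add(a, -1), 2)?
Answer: Rational(1144675, 2) ≈ 5.7234e+5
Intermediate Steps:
Function('F')(a, n) = Pow(Add(-1, a), 2)
I = Rational(11, 8) (I = Add(2, Mul(Rational(1, 8), -5)) = Add(2, Rational(-5, 8)) = Rational(11, 8) ≈ 1.3750)
d = 35 (d = Add(-3, Add(16, Mul(-1, -22))) = Add(-3, Add(16, 22)) = Add(-3, 38) = 35)
Function('o')(h, P) = Mul(Add(-5, Pow(P, 2)), Add(Rational(11, 8), P)) (Function('o')(h, P) = Mul(Add(P, Rational(11, 8)), Add(-5, Pow(P, 2))) = Mul(Add(Rational(11, 8), P), Add(-5, Pow(P, 2))) = Mul(Add(-5, Pow(P, 2)), Add(Rational(11, 8), P)))
Mul(d, Function('o')(-2, Function('F')(-4, 3))) = Mul(35, Add(Rational(-55, 8), Pow(Pow(Add(-1, -4), 2), 3), Mul(-5, Pow(Add(-1, -4), 2)), Mul(Rational(11, 8), Pow(Pow(Add(-1, -4), 2), 2)))) = Mul(35, Add(Rational(-55, 8), Pow(Pow(-5, 2), 3), Mul(-5, Pow(-5, 2)), Mul(Rational(11, 8), Pow(Pow(-5, 2), 2)))) = Mul(35, Add(Rational(-55, 8), Pow(25, 3), Mul(-5, 25), Mul(Rational(11, 8), Pow(25, 2)))) = Mul(35, Add(Rational(-55, 8), 15625, -125, Mul(Rational(11, 8), 625))) = Mul(35, Add(Rational(-55, 8), 15625, -125, Rational(6875, 8))) = Mul(35, Rational(32705, 2)) = Rational(1144675, 2)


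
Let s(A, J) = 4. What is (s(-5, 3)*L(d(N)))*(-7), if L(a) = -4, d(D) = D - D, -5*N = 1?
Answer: 112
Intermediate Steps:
N = -⅕ (N = -⅕*1 = -⅕ ≈ -0.20000)
d(D) = 0
(s(-5, 3)*L(d(N)))*(-7) = (4*(-4))*(-7) = -16*(-7) = 112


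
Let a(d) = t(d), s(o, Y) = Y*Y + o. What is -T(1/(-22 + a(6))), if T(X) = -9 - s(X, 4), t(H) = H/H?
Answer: 524/21 ≈ 24.952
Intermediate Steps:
t(H) = 1
s(o, Y) = o + Y² (s(o, Y) = Y² + o = o + Y²)
a(d) = 1
T(X) = -25 - X (T(X) = -9 - (X + 4²) = -9 - (X + 16) = -9 - (16 + X) = -9 + (-16 - X) = -25 - X)
-T(1/(-22 + a(6))) = -(-25 - 1/(-22 + 1)) = -(-25 - 1/(-21)) = -(-25 - 1*(-1/21)) = -(-25 + 1/21) = -1*(-524/21) = 524/21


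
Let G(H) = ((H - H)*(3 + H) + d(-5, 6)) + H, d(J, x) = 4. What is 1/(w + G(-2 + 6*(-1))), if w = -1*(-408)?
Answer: 1/404 ≈ 0.0024752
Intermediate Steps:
w = 408
G(H) = 4 + H (G(H) = ((H - H)*(3 + H) + 4) + H = (0*(3 + H) + 4) + H = (0 + 4) + H = 4 + H)
1/(w + G(-2 + 6*(-1))) = 1/(408 + (4 + (-2 + 6*(-1)))) = 1/(408 + (4 + (-2 - 6))) = 1/(408 + (4 - 8)) = 1/(408 - 4) = 1/404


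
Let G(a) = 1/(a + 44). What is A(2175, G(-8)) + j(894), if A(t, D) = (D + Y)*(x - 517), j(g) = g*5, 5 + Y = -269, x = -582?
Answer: 11000357/36 ≈ 3.0557e+5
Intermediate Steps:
Y = -274 (Y = -5 - 269 = -274)
j(g) = 5*g
G(a) = 1/(44 + a)
A(t, D) = 301126 - 1099*D (A(t, D) = (D - 274)*(-582 - 517) = (-274 + D)*(-1099) = 301126 - 1099*D)
A(2175, G(-8)) + j(894) = (301126 - 1099/(44 - 8)) + 5*894 = (301126 - 1099/36) + 4470 = 10839437/36 + 4470 = 11000357/36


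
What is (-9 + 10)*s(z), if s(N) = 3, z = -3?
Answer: 3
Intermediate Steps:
(-9 + 10)*s(z) = (-9 + 10)*3 = 1*3 = 3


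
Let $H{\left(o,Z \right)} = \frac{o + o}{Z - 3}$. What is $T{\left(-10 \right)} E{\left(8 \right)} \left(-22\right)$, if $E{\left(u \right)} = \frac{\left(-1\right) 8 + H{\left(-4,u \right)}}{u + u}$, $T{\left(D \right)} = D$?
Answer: $-132$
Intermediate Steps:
$H{\left(o,Z \right)} = \frac{2 o}{-3 + Z}$
$E{\left(u \right)} = \frac{-8 - \frac{8}{-3 + u}}{2 u}$ ($E{\left(u \right)} = \frac{\left(-1\right) 8 + 2 \left(-4\right) \frac{1}{-3 + u}}{u + u} = \frac{-8 - \frac{8}{-3 + u}}{2 u}$)
$T{\left(-10 \right)} E{\left(8 \right)} \left(-22\right) = - 10 \frac{4 \left(2 - 8\right)}{8 \left(-3 + 8\right)} \left(-22\right) = - 10 \cdot 4 \cdot \frac{1}{8} \cdot \frac{1}{5} \left(2 - 8\right) \left(-22\right) = - 10 \cdot 4 \cdot \frac{1}{8} \cdot \frac{1}{5} \left(-6\right) \left(-22\right) = \left(-10\right) \left(- \frac{3}{5}\right) \left(-22\right) = 6 \left(-22\right) = -132$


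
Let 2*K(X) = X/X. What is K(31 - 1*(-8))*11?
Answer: 11/2 ≈ 5.5000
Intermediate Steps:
K(X) = 1/2 (K(X) = (X/X)/2 = (1/2)*1 = 1/2)
K(31 - 1*(-8))*11 = (1/2)*11 = 11/2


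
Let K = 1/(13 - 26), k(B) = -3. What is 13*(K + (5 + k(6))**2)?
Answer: 51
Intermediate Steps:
K = -1/13 (K = 1/(-13) = -1/13 ≈ -0.076923)
13*(K + (5 + k(6))**2) = 13*(-1/13 + (5 - 3)**2) = 13*(-1/13 + 2**2) = 13*(-1/13 + 4) = 13*(51/13) = 51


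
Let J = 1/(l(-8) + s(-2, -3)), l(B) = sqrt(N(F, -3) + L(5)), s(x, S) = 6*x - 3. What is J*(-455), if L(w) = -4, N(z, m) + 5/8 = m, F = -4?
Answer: 54600/1861 + 910*I*sqrt(122)/1861 ≈ 29.339 + 5.401*I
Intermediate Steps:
N(z, m) = -5/8 + m
s(x, S) = -3 + 6*x
l(B) = I*sqrt(122)/4 (l(B) = sqrt((-5/8 - 3) - 4) = sqrt(-29/8 - 4) = sqrt(-61/8) = I*sqrt(122)/4)
J = 1/(-15 + I*sqrt(122)/4) (J = 1/(I*sqrt(122)/4 + (-3 + 6*(-2))) = 1/(I*sqrt(122)/4 + (-3 - 12)) = 1/(I*sqrt(122)/4 - 15) = 1/(-15 + I*sqrt(122)/4) ≈ -0.064481 - 0.01187*I)
J*(-455) = (-120/1861 - 2*I*sqrt(122)/1861)*(-455) = 54600/1861 + 910*I*sqrt(122)/1861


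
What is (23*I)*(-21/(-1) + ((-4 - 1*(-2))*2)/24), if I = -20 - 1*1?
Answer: -20125/2 ≈ -10063.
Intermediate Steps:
I = -21 (I = -20 - 1 = -21)
(23*I)*(-21/(-1) + ((-4 - 1*(-2))*2)/24) = (23*(-21))*(-21/(-1) + ((-4 - 1*(-2))*2)/24) = -483*(-21*(-1) + ((-4 + 2)*2)*(1/24)) = -483*(21 - 2*2*(1/24)) = -483*(21 - 4*1/24) = -483*(21 - ⅙) = -483*125/6 = -20125/2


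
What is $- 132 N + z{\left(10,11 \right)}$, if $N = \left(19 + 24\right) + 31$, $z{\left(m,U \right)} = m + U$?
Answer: $-9747$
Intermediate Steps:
$z{\left(m,U \right)} = U + m$
$N = 74$ ($N = 43 + 31 = 74$)
$- 132 N + z{\left(10,11 \right)} = \left(-132\right) 74 + \left(11 + 10\right) = -9768 + 21 = -9747$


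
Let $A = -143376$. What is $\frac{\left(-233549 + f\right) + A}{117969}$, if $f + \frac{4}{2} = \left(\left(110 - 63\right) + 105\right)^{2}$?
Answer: $- \frac{117941}{39323} \approx -2.9993$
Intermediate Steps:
$f = 23102$ ($f = -2 + \left(\left(110 - 63\right) + 105\right)^{2} = -2 + \left(47 + 105\right)^{2} = -2 + 152^{2} = -2 + 23104 = 23102$)
$\frac{\left(-233549 + f\right) + A}{117969} = \frac{\left(-233549 + 23102\right) - 143376}{117969} = \left(-210447 - 143376\right) \frac{1}{117969} = \left(-353823\right) \frac{1}{117969} = - \frac{117941}{39323}$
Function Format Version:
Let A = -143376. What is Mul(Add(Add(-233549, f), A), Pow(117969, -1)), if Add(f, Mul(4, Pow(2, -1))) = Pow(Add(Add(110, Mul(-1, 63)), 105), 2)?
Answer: Rational(-117941, 39323) ≈ -2.9993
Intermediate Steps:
f = 23102 (f = Add(-2, Pow(Add(Add(110, Mul(-1, 63)), 105), 2)) = Add(-2, Pow(Add(Add(110, -63), 105), 2)) = Add(-2, Pow(Add(47, 105), 2)) = Add(-2, Pow(152, 2)) = Add(-2, 23104) = 23102)
Mul(Add(Add(-233549, f), A), Pow(117969, -1)) = Mul(Add(Add(-233549, 23102), -143376), Pow(117969, -1)) = Mul(Add(-210447, -143376), Rational(1, 117969)) = Mul(-353823, Rational(1, 117969)) = Rational(-117941, 39323)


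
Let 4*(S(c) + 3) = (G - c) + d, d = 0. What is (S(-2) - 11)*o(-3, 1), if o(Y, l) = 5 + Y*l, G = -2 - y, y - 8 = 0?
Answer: -32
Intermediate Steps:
y = 8 (y = 8 + 0 = 8)
G = -10 (G = -2 - 1*8 = -2 - 8 = -10)
S(c) = -11/2 - c/4 (S(c) = -3 + ((-10 - c) + 0)/4 = -3 + (-10 - c)/4 = -3 + (-5/2 - c/4) = -11/2 - c/4)
(S(-2) - 11)*o(-3, 1) = ((-11/2 - ¼*(-2)) - 11)*(5 - 3*1) = ((-11/2 + ½) - 11)*(5 - 3) = (-5 - 11)*2 = -16*2 = -32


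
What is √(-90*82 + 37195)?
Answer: √29815 ≈ 172.67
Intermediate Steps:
√(-90*82 + 37195) = √(-7380 + 37195) = √29815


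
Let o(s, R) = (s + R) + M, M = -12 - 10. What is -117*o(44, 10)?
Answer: -3744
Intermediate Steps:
M = -22
o(s, R) = -22 + R + s (o(s, R) = (s + R) - 22 = (R + s) - 22 = -22 + R + s)
-117*o(44, 10) = -117*(-22 + 10 + 44) = -117*32 = -3744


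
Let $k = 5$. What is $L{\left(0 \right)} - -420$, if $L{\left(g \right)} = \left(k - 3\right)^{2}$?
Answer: $424$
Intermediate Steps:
$L{\left(g \right)} = 4$ ($L{\left(g \right)} = \left(5 - 3\right)^{2} = 2^{2} = 4$)
$L{\left(0 \right)} - -420 = 4 - -420 = 4 + 420 = 424$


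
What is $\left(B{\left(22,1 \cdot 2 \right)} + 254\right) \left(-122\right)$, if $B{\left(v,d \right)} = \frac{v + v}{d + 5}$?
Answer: $- \frac{222284}{7} \approx -31755.0$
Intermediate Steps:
$B{\left(v,d \right)} = \frac{2 v}{5 + d}$
$\left(B{\left(22,1 \cdot 2 \right)} + 254\right) \left(-122\right) = \left(2 \cdot 22 \frac{1}{5 + 1 \cdot 2} + 254\right) \left(-122\right) = \left(2 \cdot 22 \frac{1}{5 + 2} + 254\right) \left(-122\right) = \left(2 \cdot 22 \cdot \frac{1}{7} + 254\right) \left(-122\right) = \left(\frac{44}{7} + 254\right) \left(-122\right) = \frac{1822}{7} \left(-122\right) = - \frac{222284}{7}$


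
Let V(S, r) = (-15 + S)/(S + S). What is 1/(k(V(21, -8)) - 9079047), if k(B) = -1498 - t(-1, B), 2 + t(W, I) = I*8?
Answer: -7/63563809 ≈ -1.1013e-7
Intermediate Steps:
t(W, I) = -2 + 8*I (t(W, I) = -2 + I*8 = -2 + 8*I)
V(S, r) = (-15 + S)/(2*S) (V(S, r) = (-15 + S)/((2*S)) = (-15 + S)*(1/(2*S)) = (-15 + S)/(2*S))
k(B) = -1496 - 8*B (k(B) = -1498 - (-2 + 8*B) = -1498 + (2 - 8*B) = -1496 - 8*B)
1/(k(V(21, -8)) - 9079047) = 1/((-1496 - 4*(-15 + 21)/21) - 9079047) = 1/((-1496 - 4*6/21) - 9079047) = 1/((-1496 - 8*⅐) - 9079047) = 1/((-1496 - 8/7) - 9079047) = 1/(-10480/7 - 9079047) = 1/(-63563809/7) = -7/63563809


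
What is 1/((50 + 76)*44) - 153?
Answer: -848231/5544 ≈ -153.00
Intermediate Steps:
1/((50 + 76)*44) - 153 = (1/44)/126 - 153 = (1/126)*(1/44) - 153 = 1/5544 - 153 = -848231/5544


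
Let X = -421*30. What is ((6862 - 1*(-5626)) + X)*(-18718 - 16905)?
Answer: 5058466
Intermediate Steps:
X = -12630
((6862 - 1*(-5626)) + X)*(-18718 - 16905) = ((6862 - 1*(-5626)) - 12630)*(-18718 - 16905) = ((6862 + 5626) - 12630)*(-35623) = (12488 - 12630)*(-35623) = -142*(-35623) = 5058466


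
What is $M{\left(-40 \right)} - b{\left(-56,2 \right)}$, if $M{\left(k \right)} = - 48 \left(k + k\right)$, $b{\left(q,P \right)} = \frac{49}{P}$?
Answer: $\frac{7631}{2} \approx 3815.5$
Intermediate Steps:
$M{\left(k \right)} = - 96 k$ ($M{\left(k \right)} = - 48 \cdot 2 k = - 96 k$)
$M{\left(-40 \right)} - b{\left(-56,2 \right)} = \left(-96\right) \left(-40\right) - \frac{49}{2} = 3840 - 49 \cdot \frac{1}{2} = 3840 - \frac{49}{2} = \frac{7631}{2}$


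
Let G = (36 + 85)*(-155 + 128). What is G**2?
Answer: 10673289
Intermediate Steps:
G = -3267 (G = 121*(-27) = -3267)
G**2 = (-3267)**2 = 10673289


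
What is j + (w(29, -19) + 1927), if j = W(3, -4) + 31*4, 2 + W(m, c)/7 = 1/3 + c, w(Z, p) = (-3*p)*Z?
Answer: 10993/3 ≈ 3664.3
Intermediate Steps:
w(Z, p) = -3*Z*p
W(m, c) = -35/3 + 7*c (W(m, c) = -14 + 7*(1/3 + c) = -14 + 7*(⅓ + c) = -14 + (7/3 + 7*c) = -35/3 + 7*c)
j = 253/3 (j = (-35/3 + 7*(-4)) + 31*4 = (-35/3 - 28) + 124 = -119/3 + 124 = 253/3 ≈ 84.333)
j + (w(29, -19) + 1927) = 253/3 + (-3*29*(-19) + 1927) = 253/3 + (1653 + 1927) = 253/3 + 3580 = 10993/3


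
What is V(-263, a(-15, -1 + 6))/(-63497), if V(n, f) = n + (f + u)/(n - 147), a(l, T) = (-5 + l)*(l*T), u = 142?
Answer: 54736/13016885 ≈ 0.0042050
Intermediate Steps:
a(l, T) = T*l*(-5 + l) (a(l, T) = (-5 + l)*(T*l) = T*l*(-5 + l))
V(n, f) = n + (142 + f)/(-147 + n) (V(n, f) = n + (f + 142)/(n - 147) = n + (142 + f)/(-147 + n))
V(-263, a(-15, -1 + 6))/(-63497) = ((142 + (-1 + 6)*(-15)*(-5 - 15) + (-263)² - 147*(-263))/(-147 - 263))/(-63497) = ((142 + 5*(-15)*(-20) + 69169 + 38661)/(-410))*(-1/63497) = -(142 + 1500 + 69169 + 38661)/410*(-1/63497) = -1/410*109472*(-1/63497) = -54736/205*(-1/63497) = 54736/13016885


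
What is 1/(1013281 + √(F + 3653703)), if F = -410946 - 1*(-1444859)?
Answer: 1013281/1026733697345 - 16*√18311/1026733697345 ≈ 9.8479e-7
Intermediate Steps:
F = 1033913 (F = -410946 + 1444859 = 1033913)
1/(1013281 + √(F + 3653703)) = 1/(1013281 + √(1033913 + 3653703)) = 1/(1013281 + √4687616) = 1/(1013281 + 16*√18311)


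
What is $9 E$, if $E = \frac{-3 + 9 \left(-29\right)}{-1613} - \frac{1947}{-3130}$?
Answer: $\frac{35701479}{5048690} \approx 7.0714$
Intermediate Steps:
$E = \frac{3966831}{5048690}$ ($E = \left(-3 - 261\right) \left(- \frac{1}{1613}\right) - - \frac{1947}{3130} = \left(-264\right) \left(- \frac{1}{1613}\right) + \frac{1947}{3130} = \frac{264}{1613} + \frac{1947}{3130} = \frac{3966831}{5048690} \approx 0.78572$)
$9 E = 9 \cdot \frac{3966831}{5048690} = \frac{35701479}{5048690}$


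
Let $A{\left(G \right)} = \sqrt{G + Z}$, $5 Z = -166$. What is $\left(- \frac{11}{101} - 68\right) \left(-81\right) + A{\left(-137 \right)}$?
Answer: $\frac{557199}{101} + \frac{i \sqrt{4255}}{5} \approx 5516.8 + 13.046 i$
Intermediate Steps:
$Z = - \frac{166}{5}$ ($Z = \frac{1}{5} \left(-166\right) = - \frac{166}{5} \approx -33.2$)
$A{\left(G \right)} = \sqrt{- \frac{166}{5} + G}$ ($A{\left(G \right)} = \sqrt{G - \frac{166}{5}} = \sqrt{- \frac{166}{5} + G}$)
$\left(- \frac{11}{101} - 68\right) \left(-81\right) + A{\left(-137 \right)} = \left(- \frac{11}{101} - 68\right) \left(-81\right) + \frac{\sqrt{-830 + 25 \left(-137\right)}}{5} = \left(\left(-11\right) \frac{1}{101} - 68\right) \left(-81\right) + \frac{\sqrt{-830 - 3425}}{5} = \left(- \frac{11}{101} - 68\right) \left(-81\right) + \frac{\sqrt{-4255}}{5} = \left(- \frac{6879}{101}\right) \left(-81\right) + \frac{i \sqrt{4255}}{5} = \frac{557199}{101} + \frac{i \sqrt{4255}}{5}$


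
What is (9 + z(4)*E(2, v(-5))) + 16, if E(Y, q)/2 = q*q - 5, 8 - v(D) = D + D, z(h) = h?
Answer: 2577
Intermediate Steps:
v(D) = 8 - 2*D (v(D) = 8 - (D + D) = 8 - 2*D)
E(Y, q) = -10 + 2*q**2 (E(Y, q) = 2*(q*q - 5) = 2*(q**2 - 5) = 2*(-5 + q**2) = -10 + 2*q**2)
(9 + z(4)*E(2, v(-5))) + 16 = (9 + 4*(-10 + 2*(8 - 2*(-5))**2)) + 16 = (9 + 4*(-10 + 2*(8 + 10)**2)) + 16 = (9 + 4*(-10 + 2*18**2)) + 16 = (9 + 4*(-10 + 2*324)) + 16 = (9 + 4*(-10 + 648)) + 16 = (9 + 4*638) + 16 = (9 + 2552) + 16 = 2561 + 16 = 2577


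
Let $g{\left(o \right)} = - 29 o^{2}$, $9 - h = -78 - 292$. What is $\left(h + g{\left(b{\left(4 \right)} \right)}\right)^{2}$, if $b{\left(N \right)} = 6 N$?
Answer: $266505625$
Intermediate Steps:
$h = 379$ ($h = 9 - \left(-78 - 292\right) = 9 - -370 = 9 + 370 = 379$)
$\left(h + g{\left(b{\left(4 \right)} \right)}\right)^{2} = \left(379 - 29 \left(6 \cdot 4\right)^{2}\right)^{2} = \left(379 - 29 \cdot 24^{2}\right)^{2} = \left(379 - 16704\right)^{2} = \left(-16325\right)^{2} = 266505625$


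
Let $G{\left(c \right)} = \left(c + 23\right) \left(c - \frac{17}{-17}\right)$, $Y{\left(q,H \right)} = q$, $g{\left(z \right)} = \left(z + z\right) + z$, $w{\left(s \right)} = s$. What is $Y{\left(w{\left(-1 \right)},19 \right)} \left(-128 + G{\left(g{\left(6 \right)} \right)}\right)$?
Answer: $-651$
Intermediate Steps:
$g{\left(z \right)} = 3 z$ ($g{\left(z \right)} = 2 z + z = 3 z$)
$G{\left(c \right)} = \left(1 + c\right) \left(23 + c\right)$ ($G{\left(c \right)} = \left(23 + c\right) \left(c - -1\right) = \left(23 + c\right) \left(c + 1\right) = \left(23 + c\right) \left(1 + c\right) = \left(1 + c\right) \left(23 + c\right)$)
$Y{\left(w{\left(-1 \right)},19 \right)} \left(-128 + G{\left(g{\left(6 \right)} \right)}\right) = - (-128 + \left(23 + \left(3 \cdot 6\right)^{2} + 24 \cdot 3 \cdot 6\right)) = - (-128 + \left(23 + 18^{2} + 24 \cdot 18\right)) = - (-128 + \left(23 + 324 + 432\right)) = - (-128 + 779) = \left(-1\right) 651 = -651$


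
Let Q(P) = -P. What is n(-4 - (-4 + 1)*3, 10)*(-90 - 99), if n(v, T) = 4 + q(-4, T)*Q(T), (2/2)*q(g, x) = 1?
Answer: 1134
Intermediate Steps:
q(g, x) = 1
n(v, T) = 4 - T (n(v, T) = 4 + 1*(-T) = 4 - T)
n(-4 - (-4 + 1)*3, 10)*(-90 - 99) = (4 - 1*10)*(-90 - 99) = (4 - 10)*(-189) = -6*(-189) = 1134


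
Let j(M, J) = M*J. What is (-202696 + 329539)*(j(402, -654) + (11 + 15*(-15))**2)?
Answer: -27539137416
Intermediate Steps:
j(M, J) = J*M
(-202696 + 329539)*(j(402, -654) + (11 + 15*(-15))**2) = (-202696 + 329539)*(-654*402 + (11 + 15*(-15))**2) = 126843*(-262908 + (11 - 225)**2) = 126843*(-262908 + (-214)**2) = 126843*(-262908 + 45796) = 126843*(-217112) = -27539137416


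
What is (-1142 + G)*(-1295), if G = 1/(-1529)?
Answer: 2261224105/1529 ≈ 1.4789e+6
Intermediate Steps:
G = -1/1529 ≈ -0.00065402
(-1142 + G)*(-1295) = (-1142 - 1/1529)*(-1295) = -1746119/1529*(-1295) = 2261224105/1529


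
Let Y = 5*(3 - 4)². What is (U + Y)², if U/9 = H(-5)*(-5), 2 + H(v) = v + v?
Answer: 297025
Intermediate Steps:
H(v) = -2 + 2*v (H(v) = -2 + (v + v) = -2 + 2*v)
U = 540 (U = 9*((-2 + 2*(-5))*(-5)) = 9*((-2 - 10)*(-5)) = 9*(-12*(-5)) = 9*60 = 540)
Y = 5 (Y = 5*(-1)² = 5*1 = 5)
(U + Y)² = (540 + 5)² = 545² = 297025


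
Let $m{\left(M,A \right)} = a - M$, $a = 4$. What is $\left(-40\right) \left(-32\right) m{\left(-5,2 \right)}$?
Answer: $11520$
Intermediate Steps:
$m{\left(M,A \right)} = 4 - M$
$\left(-40\right) \left(-32\right) m{\left(-5,2 \right)} = \left(-40\right) \left(-32\right) \left(4 - -5\right) = 1280 \left(4 + 5\right) = 1280 \cdot 9 = 11520$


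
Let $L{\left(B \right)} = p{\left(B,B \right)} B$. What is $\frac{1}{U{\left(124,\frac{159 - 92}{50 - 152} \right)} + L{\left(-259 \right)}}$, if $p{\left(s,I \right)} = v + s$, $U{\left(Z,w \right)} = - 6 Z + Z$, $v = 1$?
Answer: $\frac{1}{66202} \approx 1.5105 \cdot 10^{-5}$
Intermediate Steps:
$U{\left(Z,w \right)} = - 5 Z$
$p{\left(s,I \right)} = 1 + s$
$L{\left(B \right)} = B \left(1 + B\right)$ ($L{\left(B \right)} = \left(1 + B\right) B = B \left(1 + B\right)$)
$\frac{1}{U{\left(124,\frac{159 - 92}{50 - 152} \right)} + L{\left(-259 \right)}} = \frac{1}{\left(-5\right) 124 - 259 \left(1 - 259\right)} = \frac{1}{-620 - -66822} = \frac{1}{-620 + 66822} = \frac{1}{66202}$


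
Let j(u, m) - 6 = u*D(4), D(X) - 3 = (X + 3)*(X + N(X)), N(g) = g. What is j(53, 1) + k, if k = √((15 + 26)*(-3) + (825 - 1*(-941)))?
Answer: 3133 + √1643 ≈ 3173.5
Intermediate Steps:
D(X) = 3 + 2*X*(3 + X) (D(X) = 3 + (X + 3)*(X + X) = 3 + (3 + X)*(2*X) = 3 + 2*X*(3 + X))
j(u, m) = 6 + 59*u (j(u, m) = 6 + u*(3 + 2*4² + 6*4) = 6 + u*(3 + 2*16 + 24) = 6 + u*(3 + 32 + 24) = 6 + u*59 = 6 + 59*u)
k = √1643 (k = √(41*(-3) + (825 + 941)) = √(-123 + 1766) = √1643 ≈ 40.534)
j(53, 1) + k = (6 + 59*53) + √1643 = (6 + 3127) + √1643 = 3133 + √1643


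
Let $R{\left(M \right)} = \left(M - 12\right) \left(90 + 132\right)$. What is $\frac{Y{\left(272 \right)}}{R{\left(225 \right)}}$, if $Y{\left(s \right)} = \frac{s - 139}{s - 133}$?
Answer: $\frac{133}{6572754} \approx 2.0235 \cdot 10^{-5}$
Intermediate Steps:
$R{\left(M \right)} = -2664 + 222 M$ ($R{\left(M \right)} = \left(-12 + M\right) 222 = -2664 + 222 M$)
$Y{\left(s \right)} = \frac{-139 + s}{-133 + s}$
$\frac{Y{\left(272 \right)}}{R{\left(225 \right)}} = \frac{\frac{1}{-133 + 272} \left(-139 + 272\right)}{-2664 + 222 \cdot 225} = \frac{\frac{1}{139} \cdot 133}{-2664 + 49950} = \frac{\frac{1}{139} \cdot 133}{47286} = \frac{133}{139} \cdot \frac{1}{47286} = \frac{133}{6572754}$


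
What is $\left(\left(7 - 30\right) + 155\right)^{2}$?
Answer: $17424$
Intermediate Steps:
$\left(\left(7 - 30\right) + 155\right)^{2} = \left(-23 + 155\right)^{2} = 132^{2} = 17424$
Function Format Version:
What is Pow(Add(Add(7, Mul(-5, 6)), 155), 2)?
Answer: 17424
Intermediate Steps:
Pow(Add(Add(7, Mul(-5, 6)), 155), 2) = Pow(Add(Add(7, -30), 155), 2) = Pow(Add(-23, 155), 2) = Pow(132, 2) = 17424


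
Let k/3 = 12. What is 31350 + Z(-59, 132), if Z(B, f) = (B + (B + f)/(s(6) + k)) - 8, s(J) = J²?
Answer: 2252449/72 ≈ 31284.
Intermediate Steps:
k = 36 (k = 3*12 = 36)
Z(B, f) = -8 + f/72 + 73*B/72 (Z(B, f) = (B + (B + f)/(6² + 36)) - 8 = (B + (B + f)/(36 + 36)) - 8 = (B + (B + f)/72) - 8 = (B + (B + f)*(1/72)) - 8 = (B + (B/72 + f/72)) - 8 = (f/72 + 73*B/72) - 8 = -8 + f/72 + 73*B/72)
31350 + Z(-59, 132) = 31350 + (-8 + (1/72)*132 + (73/72)*(-59)) = 31350 + (-8 + 11/6 - 4307/72) = 31350 - 4751/72 = 2252449/72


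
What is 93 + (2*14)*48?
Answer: 1437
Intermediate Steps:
93 + (2*14)*48 = 93 + 28*48 = 93 + 1344 = 1437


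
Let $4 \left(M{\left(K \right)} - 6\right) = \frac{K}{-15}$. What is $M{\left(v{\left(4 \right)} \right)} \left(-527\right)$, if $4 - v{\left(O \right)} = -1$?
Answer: $- \frac{37417}{12} \approx -3118.1$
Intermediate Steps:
$v{\left(O \right)} = 5$ ($v{\left(O \right)} = 4 - -1 = 4 + 1 = 5$)
$M{\left(K \right)} = 6 - \frac{K}{60}$ ($M{\left(K \right)} = 6 + \frac{K \frac{1}{-15}}{4} = 6 + \frac{K \left(- \frac{1}{15}\right)}{4} = 6 + \frac{\left(- \frac{1}{15}\right) K}{4} = 6 - \frac{K}{60}$)
$M{\left(v{\left(4 \right)} \right)} \left(-527\right) = \left(6 - \frac{1}{12}\right) \left(-527\right) = \frac{71}{12} \left(-527\right) = - \frac{37417}{12}$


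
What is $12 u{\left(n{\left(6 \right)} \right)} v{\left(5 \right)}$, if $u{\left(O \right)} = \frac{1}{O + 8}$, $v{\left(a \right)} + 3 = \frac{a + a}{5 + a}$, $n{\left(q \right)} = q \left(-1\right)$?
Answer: $-12$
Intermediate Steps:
$n{\left(q \right)} = - q$
$v{\left(a \right)} = -3 + \frac{2 a}{5 + a}$ ($v{\left(a \right)} = -3 + \frac{a + a}{5 + a} = -3 + \frac{2 a}{5 + a}$)
$u{\left(O \right)} = \frac{1}{8 + O}$
$12 u{\left(n{\left(6 \right)} \right)} v{\left(5 \right)} = \frac{12}{8 - 6} \frac{-15 - 5}{5 + 5} = \frac{12}{8 - 6} \frac{-15 - 5}{10} = \frac{12}{2} \cdot \frac{1}{10} \left(-20\right) = 12 \cdot \frac{1}{2} \left(-2\right) = 6 \left(-2\right) = -12$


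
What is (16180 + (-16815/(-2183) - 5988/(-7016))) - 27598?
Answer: -740450085/64898 ≈ -11409.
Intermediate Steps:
(16180 + (-16815/(-2183) - 5988/(-7016))) - 27598 = (16180 + (-16815*(-1/2183) - 5988*(-1/7016))) - 27598 = (16180 + (285/37 + 1497/1754)) - 27598 = (16180 + 555279/64898) - 27598 = 1050604919/64898 - 27598 = -740450085/64898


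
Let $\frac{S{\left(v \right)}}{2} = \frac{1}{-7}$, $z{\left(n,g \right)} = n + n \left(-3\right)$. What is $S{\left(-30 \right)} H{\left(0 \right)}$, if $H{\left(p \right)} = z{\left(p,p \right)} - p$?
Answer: $0$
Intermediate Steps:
$z{\left(n,g \right)} = - 2 n$ ($z{\left(n,g \right)} = n - 3 n = - 2 n$)
$S{\left(v \right)} = - \frac{2}{7}$ ($S{\left(v \right)} = \frac{2}{-7} = 2 \left(- \frac{1}{7}\right) = - \frac{2}{7}$)
$H{\left(p \right)} = - 3 p$ ($H{\left(p \right)} = - 2 p - p = - 3 p$)
$S{\left(-30 \right)} H{\left(0 \right)} = - \frac{2 \left(\left(-3\right) 0\right)}{7} = \left(- \frac{2}{7}\right) 0 = 0$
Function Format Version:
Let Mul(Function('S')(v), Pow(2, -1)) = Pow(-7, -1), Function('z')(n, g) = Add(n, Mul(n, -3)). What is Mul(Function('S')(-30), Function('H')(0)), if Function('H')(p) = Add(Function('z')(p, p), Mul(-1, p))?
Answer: 0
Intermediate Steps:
Function('z')(n, g) = Mul(-2, n) (Function('z')(n, g) = Add(n, Mul(-3, n)) = Mul(-2, n))
Function('S')(v) = Rational(-2, 7) (Function('S')(v) = Mul(2, Pow(-7, -1)) = Mul(2, Rational(-1, 7)) = Rational(-2, 7))
Function('H')(p) = Mul(-3, p) (Function('H')(p) = Add(Mul(-2, p), Mul(-1, p)) = Mul(-3, p))
Mul(Function('S')(-30), Function('H')(0)) = Mul(Rational(-2, 7), Mul(-3, 0)) = Mul(Rational(-2, 7), 0) = 0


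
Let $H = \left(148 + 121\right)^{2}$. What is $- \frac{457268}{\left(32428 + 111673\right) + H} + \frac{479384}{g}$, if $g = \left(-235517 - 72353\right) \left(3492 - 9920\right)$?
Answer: $- \frac{56551517561317}{26773486148895} \approx -2.1122$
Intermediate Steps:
$H = 72361$ ($H = 269^{2} = 72361$)
$g = 1978988360$ ($g = \left(-307870\right) \left(-6428\right) = 1978988360$)
$- \frac{457268}{\left(32428 + 111673\right) + H} + \frac{479384}{g} = - \frac{457268}{\left(32428 + 111673\right) + 72361} + \frac{479384}{1978988360} = - \frac{457268}{144101 + 72361} + 479384 \cdot \frac{1}{1978988360} = - \frac{457268}{216462} + \frac{59923}{247373545} = \left(-457268\right) \frac{1}{216462} + \frac{59923}{247373545} = - \frac{228634}{108231} + \frac{59923}{247373545} = - \frac{56551517561317}{26773486148895}$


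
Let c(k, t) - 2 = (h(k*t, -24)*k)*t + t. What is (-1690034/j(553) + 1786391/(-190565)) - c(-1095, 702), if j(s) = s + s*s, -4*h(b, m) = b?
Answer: 4312116729551790707689/29190937265 ≈ 1.4772e+11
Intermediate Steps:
h(b, m) = -b/4
c(k, t) = 2 + t - k²*t²/4 (c(k, t) = 2 + (((-k*t/4)*k)*t + t) = 2 + ((-t*k²/4)*t + t) = 2 + (-k²*t²/4 + t) = 2 + (t - k²*t²/4) = 2 + t - k²*t²/4)
j(s) = s + s²
(-1690034/j(553) + 1786391/(-190565)) - c(-1095, 702) = (-1690034*1/(553*(1 + 553)) + 1786391/(-190565)) - (2 + 702 - ¼*(-1095)²*702²) = (-1690034/(553*554) + 1786391*(-1/190565)) - (2 + 702 - ¼*1199025*492804) = (-1690034/306362 - 1786391/190565) - (2 + 702 - 147721079025) = (-1690034*1/306362 - 1786391/190565) - 1*(-147721078321) = (-845017/153181 - 1786391/190565) + 147721078321 = -434671824376/29190937265 + 147721078321 = 4312116729551790707689/29190937265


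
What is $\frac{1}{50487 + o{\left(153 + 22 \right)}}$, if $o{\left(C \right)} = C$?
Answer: $\frac{1}{50662} \approx 1.9739 \cdot 10^{-5}$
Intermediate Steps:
$\frac{1}{50487 + o{\left(153 + 22 \right)}} = \frac{1}{50487 + \left(153 + 22\right)} = \frac{1}{50487 + 175} = \frac{1}{50662}$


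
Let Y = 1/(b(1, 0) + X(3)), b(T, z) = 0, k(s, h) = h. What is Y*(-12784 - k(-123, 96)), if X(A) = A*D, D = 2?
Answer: -6440/3 ≈ -2146.7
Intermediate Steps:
X(A) = 2*A (X(A) = A*2 = 2*A)
Y = ⅙ (Y = 1/(0 + 2*3) = 1/(0 + 6) = 1/6 = ⅙ ≈ 0.16667)
Y*(-12784 - k(-123, 96)) = (-12784 - 1*96)/6 = (-12784 - 96)/6 = (⅙)*(-12880) = -6440/3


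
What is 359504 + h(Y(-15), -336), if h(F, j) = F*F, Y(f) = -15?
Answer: 359729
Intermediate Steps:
h(F, j) = F**2
359504 + h(Y(-15), -336) = 359504 + (-15)**2 = 359504 + 225 = 359729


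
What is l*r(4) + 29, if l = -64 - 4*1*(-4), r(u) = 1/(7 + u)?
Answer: 271/11 ≈ 24.636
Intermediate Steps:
l = -48 (l = -64 - 4*(-4) = -64 + 16 = -48)
l*r(4) + 29 = -48/(7 + 4) + 29 = -48/11 + 29 = 271/11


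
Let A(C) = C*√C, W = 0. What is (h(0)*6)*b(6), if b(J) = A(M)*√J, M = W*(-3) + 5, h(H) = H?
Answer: 0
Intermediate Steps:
M = 5 (M = 0*(-3) + 5 = 0 + 5 = 5)
A(C) = C^(3/2)
b(J) = 5*√5*√J (b(J) = 5^(3/2)*√J = (5*√5)*√J = 5*√5*√J)
(h(0)*6)*b(6) = (0*6)*(5*√5*√6) = 0*(5*√30) = 0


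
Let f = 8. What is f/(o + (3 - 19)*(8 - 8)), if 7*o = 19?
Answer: 56/19 ≈ 2.9474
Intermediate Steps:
o = 19/7 (o = (⅐)*19 = 19/7 ≈ 2.7143)
f/(o + (3 - 19)*(8 - 8)) = 8/(19/7 + (3 - 19)*(8 - 8)) = 8/(19/7 - 16*0) = 8/(19/7 + 0) = 8/(19/7) = 8*(7/19) = 56/19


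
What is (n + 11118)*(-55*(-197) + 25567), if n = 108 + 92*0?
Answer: 408648852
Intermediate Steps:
n = 108 (n = 108 + 0 = 108)
(n + 11118)*(-55*(-197) + 25567) = (108 + 11118)*(-55*(-197) + 25567) = 11226*(10835 + 25567) = 11226*36402 = 408648852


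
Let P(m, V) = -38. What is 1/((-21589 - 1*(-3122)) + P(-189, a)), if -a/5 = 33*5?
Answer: -1/18505 ≈ -5.4039e-5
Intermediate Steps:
a = -825 (a = -165*5 = -5*165 = -825)
1/((-21589 - 1*(-3122)) + P(-189, a)) = 1/((-21589 - 1*(-3122)) - 38) = 1/((-21589 + 3122) - 38) = 1/(-18467 - 38) = 1/(-18505) = -1/18505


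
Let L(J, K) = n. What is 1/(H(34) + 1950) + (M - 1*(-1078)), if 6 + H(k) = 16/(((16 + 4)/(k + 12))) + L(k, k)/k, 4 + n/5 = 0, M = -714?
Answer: 61267837/168318 ≈ 364.00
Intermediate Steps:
n = -20 (n = -20 + 5*0 = -20 + 0 = -20)
L(J, K) = -20
H(k) = 18/5 - 20/k + 4*k/5 (H(k) = -6 + (16/(((16 + 4)/(k + 12))) - 20/k) = -6 + (16/((20/(12 + k))) - 20/k) = -6 + (16*(⅗ + k/20) - 20/k) = -6 + ((48/5 + 4*k/5) - 20/k) = -6 + (48/5 - 20/k + 4*k/5) = 18/5 - 20/k + 4*k/5)
1/(H(34) + 1950) + (M - 1*(-1078)) = 1/((18/5 - 20/34 + (⅘)*34) + 1950) + (-714 - 1*(-1078)) = 1/((18/5 - 20*1/34 + 136/5) + 1950) + (-714 + 1078) = 1/((18/5 - 10/17 + 136/5) + 1950) + 364 = 1/(2568/85 + 1950) + 364 = 1/(168318/85) + 364 = 85/168318 + 364 = 61267837/168318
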